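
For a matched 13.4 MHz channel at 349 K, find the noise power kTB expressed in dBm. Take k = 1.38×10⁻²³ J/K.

P_n = kTB = 1.38×10⁻²³ × 349 × 1.34×10⁷ = 6.45×10⁻¹⁴ W
In dBm: 10 log₁₀(6.45×10⁻¹⁴ / 10⁻³) = −101.9 dBm

−101.9 dBm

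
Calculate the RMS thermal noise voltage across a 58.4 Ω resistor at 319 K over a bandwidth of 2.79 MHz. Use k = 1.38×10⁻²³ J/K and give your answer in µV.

1.69 µV

V_n = √(4kTRB)
4kTRB = 4 × 1.38×10⁻²³ × 319 × 5.84×10¹ × 2.79×10⁶ = 2.87×10⁻¹² V²
V_n = √(2.87×10⁻¹²) = 1.69×10⁻⁶ V = 1.69 µV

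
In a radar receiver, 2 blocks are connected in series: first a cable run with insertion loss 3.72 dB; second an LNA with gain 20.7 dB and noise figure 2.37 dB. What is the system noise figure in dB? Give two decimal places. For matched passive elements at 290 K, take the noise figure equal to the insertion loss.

Convert to linear (a loss of L dB is a gain of −L dB): F_i = 10^(NF_i/10), G_i = 10^(G_i,dB/10)
  Stage 1: F_1 = 10^(3.72/10) = 2.355, G_1 = 10^(−3.72/10) = 0.4246
  Stage 2: F_2 = 10^(2.37/10) = 1.726, G_2 = 10^(20.7/10) = 117.5
Friis cascade:
  F = 2.355 + (1.726 − 1)/0.4246 = 4.064
NF = 10 log₁₀(4.064) = 6.09 dB

6.09 dB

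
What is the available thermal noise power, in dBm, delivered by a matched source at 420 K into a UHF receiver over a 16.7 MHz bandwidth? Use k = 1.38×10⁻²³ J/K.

−100.1 dBm

P_n = kTB = 1.38×10⁻²³ × 420 × 1.67×10⁷ = 9.68×10⁻¹⁴ W
In dBm: 10 log₁₀(9.68×10⁻¹⁴ / 10⁻³) = −100.1 dBm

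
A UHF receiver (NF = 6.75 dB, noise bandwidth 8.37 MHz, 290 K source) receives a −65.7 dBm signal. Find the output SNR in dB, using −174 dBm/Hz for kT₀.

32.3 dB

Noise floor: N = −174 + 10 log₁₀(B) + NF
10 log₁₀(8.37×10⁶) = 69.23 dB
N = −174 + 69.23 + 6.75 = −98.02 dBm
SNR = P_sig − N = −65.7 − (−98.02) = 32.32 dB → 32.3 dB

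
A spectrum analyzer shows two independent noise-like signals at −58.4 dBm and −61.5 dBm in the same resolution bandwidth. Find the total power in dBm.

−56.7 dBm

Convert to linear, add, convert back:
P₁ = 1.45×10⁻⁹ W, P₂ = 7.08×10⁻¹⁰ W
P_tot = 2.15×10⁻⁹ W → 10 log₁₀(P_tot / 10⁻³) = −56.7 dBm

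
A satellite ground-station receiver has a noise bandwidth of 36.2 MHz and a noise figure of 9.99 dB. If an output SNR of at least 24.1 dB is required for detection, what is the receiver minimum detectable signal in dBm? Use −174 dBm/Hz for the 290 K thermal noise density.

−64.3 dBm

Sensitivity = −174 + 10 log₁₀(B) + NF + SNR_min
= −174 + 75.59 + 9.99 + 24.1
= −64.32 dBm → −64.3 dBm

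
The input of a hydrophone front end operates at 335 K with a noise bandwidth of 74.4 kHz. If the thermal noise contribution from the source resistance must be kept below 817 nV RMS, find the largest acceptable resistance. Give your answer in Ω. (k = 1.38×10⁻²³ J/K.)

485 Ω

Johnson–Nyquist: V_n = √(4kTRB) ⇒ R = V_n² / (4kTB)
4kTB = 4 × 1.38×10⁻²³ × 335 × 7.44×10⁴ = 1.38×10⁻¹⁵
R = (8.17×10⁻⁷)² / 1.38×10⁻¹⁵ = 4.85×10² Ω = 485 Ω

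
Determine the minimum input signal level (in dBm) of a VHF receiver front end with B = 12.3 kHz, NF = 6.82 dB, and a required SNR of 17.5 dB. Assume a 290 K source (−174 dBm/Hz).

Sensitivity = −174 + 10 log₁₀(B) + NF + SNR_min
= −174 + 40.9 + 6.82 + 17.5
= −108.78 dBm → −108.8 dBm

−108.8 dBm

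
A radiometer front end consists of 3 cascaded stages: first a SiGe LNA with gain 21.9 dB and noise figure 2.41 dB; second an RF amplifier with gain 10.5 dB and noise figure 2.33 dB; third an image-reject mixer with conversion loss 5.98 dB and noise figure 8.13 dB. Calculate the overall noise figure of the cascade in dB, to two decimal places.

2.43 dB

Convert to linear (a loss of L dB is a gain of −L dB): F_i = 10^(NF_i/10), G_i = 10^(G_i,dB/10)
  Stage 1: F_1 = 10^(2.41/10) = 1.742, G_1 = 10^(21.9/10) = 154.9
  Stage 2: F_2 = 10^(2.33/10) = 1.710, G_2 = 10^(10.5/10) = 11.22
  Stage 3: F_3 = 10^(8.13/10) = 6.501, G_3 = 10^(−5.98/10) = 0.2523
Friis cascade:
  F = 1.742 + (1.710 − 1)/154.9 + (6.501 − 1)/1738 = 1.750
NF = 10 log₁₀(1.750) = 2.43 dB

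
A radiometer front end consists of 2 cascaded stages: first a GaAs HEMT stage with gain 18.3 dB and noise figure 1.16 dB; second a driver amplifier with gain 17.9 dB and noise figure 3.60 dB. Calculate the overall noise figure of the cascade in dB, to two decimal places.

1.22 dB

Convert to linear (a loss of L dB is a gain of −L dB): F_i = 10^(NF_i/10), G_i = 10^(G_i,dB/10)
  Stage 1: F_1 = 10^(1.16/10) = 1.306, G_1 = 10^(18.3/10) = 67.61
  Stage 2: F_2 = 10^(3.60/10) = 2.291, G_2 = 10^(17.9/10) = 61.66
Friis cascade:
  F = 1.306 + (2.291 − 1)/67.61 = 1.325
NF = 10 log₁₀(1.325) = 1.22 dB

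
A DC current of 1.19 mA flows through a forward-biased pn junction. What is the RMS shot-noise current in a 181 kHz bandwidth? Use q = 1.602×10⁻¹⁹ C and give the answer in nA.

8.31 nA

I_n = √(2qI·B)
2qI·B = 2 × 1.602×10⁻¹⁹ × 1.19×10⁻³ × 1.81×10⁵ = 6.90×10⁻¹⁷ A²
I_n = √(6.90×10⁻¹⁷) = 8.31×10⁻⁹ A = 8.31 nA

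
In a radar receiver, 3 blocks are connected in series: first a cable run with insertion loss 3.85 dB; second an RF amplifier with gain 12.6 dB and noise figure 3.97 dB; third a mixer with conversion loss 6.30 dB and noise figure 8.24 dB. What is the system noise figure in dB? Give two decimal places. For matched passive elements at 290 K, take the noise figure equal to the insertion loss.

Convert to linear (a loss of L dB is a gain of −L dB): F_i = 10^(NF_i/10), G_i = 10^(G_i,dB/10)
  Stage 1: F_1 = 10^(3.85/10) = 2.427, G_1 = 10^(−3.85/10) = 0.4121
  Stage 2: F_2 = 10^(3.97/10) = 2.495, G_2 = 10^(12.6/10) = 18.20
  Stage 3: F_3 = 10^(8.24/10) = 6.668, G_3 = 10^(−6.30/10) = 0.2344
Friis cascade:
  F = 2.427 + (2.495 − 1)/0.4121 + (6.668 − 1)/7.499 = 6.809
NF = 10 log₁₀(6.809) = 8.33 dB

8.33 dB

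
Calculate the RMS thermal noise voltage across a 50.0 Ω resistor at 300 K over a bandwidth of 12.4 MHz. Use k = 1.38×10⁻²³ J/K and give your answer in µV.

V_n = √(4kTRB)
4kTRB = 4 × 1.38×10⁻²³ × 300 × 5.00×10¹ × 1.24×10⁷ = 1.03×10⁻¹¹ V²
V_n = √(1.03×10⁻¹¹) = 3.20×10⁻⁶ V = 3.20 µV

3.20 µV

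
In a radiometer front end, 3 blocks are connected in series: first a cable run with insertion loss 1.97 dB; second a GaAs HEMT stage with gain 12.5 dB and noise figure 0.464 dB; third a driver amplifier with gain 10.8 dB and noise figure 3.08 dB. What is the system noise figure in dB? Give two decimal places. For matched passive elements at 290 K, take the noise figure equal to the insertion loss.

2.65 dB

Convert to linear (a loss of L dB is a gain of −L dB): F_i = 10^(NF_i/10), G_i = 10^(G_i,dB/10)
  Stage 1: F_1 = 10^(1.97/10) = 1.574, G_1 = 10^(−1.97/10) = 0.6353
  Stage 2: F_2 = 10^(0.464/10) = 1.113, G_2 = 10^(12.5/10) = 17.78
  Stage 3: F_3 = 10^(3.08/10) = 2.032, G_3 = 10^(10.8/10) = 12.02
Friis cascade:
  F = 1.574 + (1.113 − 1)/0.6353 + (2.032 − 1)/11.30 = 1.843
NF = 10 log₁₀(1.843) = 2.65 dB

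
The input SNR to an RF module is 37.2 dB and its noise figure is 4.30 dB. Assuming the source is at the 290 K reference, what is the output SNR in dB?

By definition F = SNR_in/SNR_out, so in dB: SNR_out = SNR_in − NF
SNR_out = 37.2 − 4.30 = 32.90 dB

32.90 dB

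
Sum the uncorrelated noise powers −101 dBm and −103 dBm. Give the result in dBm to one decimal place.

Convert to linear, add, convert back:
P₁ = 7.94×10⁻¹⁴ W, P₂ = 5.01×10⁻¹⁴ W
P_tot = 1.30×10⁻¹³ W → 10 log₁₀(P_tot / 10⁻³) = −98.9 dBm

−98.9 dBm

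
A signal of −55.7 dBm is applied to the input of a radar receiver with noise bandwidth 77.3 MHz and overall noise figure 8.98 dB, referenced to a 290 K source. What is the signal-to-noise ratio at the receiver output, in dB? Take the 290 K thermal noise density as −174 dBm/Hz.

30.4 dB

Noise floor: N = −174 + 10 log₁₀(B) + NF
10 log₁₀(7.73×10⁷) = 78.88 dB
N = −174 + 78.88 + 8.98 = −86.14 dBm
SNR = P_sig − N = −55.7 − (−86.14) = 30.44 dB → 30.4 dB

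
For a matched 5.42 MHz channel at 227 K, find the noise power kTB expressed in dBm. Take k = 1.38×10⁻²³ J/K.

P_n = kTB = 1.38×10⁻²³ × 227 × 5.42×10⁶ = 1.70×10⁻¹⁴ W
In dBm: 10 log₁₀(1.70×10⁻¹⁴ / 10⁻³) = −107.7 dBm

−107.7 dBm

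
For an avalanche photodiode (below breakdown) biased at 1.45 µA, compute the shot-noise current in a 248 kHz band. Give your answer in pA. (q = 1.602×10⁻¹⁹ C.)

I_n = √(2qI·B)
2qI·B = 2 × 1.602×10⁻¹⁹ × 1.45×10⁻⁶ × 2.48×10⁵ = 1.15×10⁻¹⁹ A²
I_n = √(1.15×10⁻¹⁹) = 3.39×10⁻¹⁰ A = 339 pA

339 pA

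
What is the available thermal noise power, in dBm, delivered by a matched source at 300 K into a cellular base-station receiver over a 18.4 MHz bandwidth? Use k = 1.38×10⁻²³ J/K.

−101.2 dBm

P_n = kTB = 1.38×10⁻²³ × 300 × 1.84×10⁷ = 7.62×10⁻¹⁴ W
In dBm: 10 log₁₀(7.62×10⁻¹⁴ / 10⁻³) = −101.2 dBm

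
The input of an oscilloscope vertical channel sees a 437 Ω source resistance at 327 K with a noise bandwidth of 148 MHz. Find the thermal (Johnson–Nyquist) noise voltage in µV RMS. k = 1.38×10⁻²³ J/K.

V_n = √(4kTRB)
4kTRB = 4 × 1.38×10⁻²³ × 327 × 4.37×10² × 1.48×10⁸ = 1.17×10⁻⁹ V²
V_n = √(1.17×10⁻⁹) = 3.42×10⁻⁵ V = 34.2 µV

34.2 µV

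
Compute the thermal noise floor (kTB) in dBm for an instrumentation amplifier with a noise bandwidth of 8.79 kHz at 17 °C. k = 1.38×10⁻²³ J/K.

−134.5 dBm

T = 17 °C + 273.15 = 290.15 K
P_n = kTB = 1.38×10⁻²³ × 290.15 × 8.79×10³ = 3.52×10⁻¹⁷ W
In dBm: 10 log₁₀(3.52×10⁻¹⁷ / 10⁻³) = −134.5 dBm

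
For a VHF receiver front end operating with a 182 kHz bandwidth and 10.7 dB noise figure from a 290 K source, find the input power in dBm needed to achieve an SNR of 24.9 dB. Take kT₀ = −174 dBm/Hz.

Sensitivity = −174 + 10 log₁₀(B) + NF + SNR_min
= −174 + 52.6 + 10.7 + 24.9
= −85.8 dBm → −85.8 dBm

−85.8 dBm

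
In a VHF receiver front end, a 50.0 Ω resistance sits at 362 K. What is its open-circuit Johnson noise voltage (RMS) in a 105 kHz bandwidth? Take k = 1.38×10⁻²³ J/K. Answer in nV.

324 nV

V_n = √(4kTRB)
4kTRB = 4 × 1.38×10⁻²³ × 362 × 5.00×10¹ × 1.05×10⁵ = 1.05×10⁻¹³ V²
V_n = √(1.05×10⁻¹³) = 3.24×10⁻⁷ V = 324 nV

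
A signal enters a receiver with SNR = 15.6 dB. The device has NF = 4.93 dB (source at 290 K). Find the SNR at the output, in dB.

10.67 dB

By definition F = SNR_in/SNR_out, so in dB: SNR_out = SNR_in − NF
SNR_out = 15.6 − 4.93 = 10.67 dB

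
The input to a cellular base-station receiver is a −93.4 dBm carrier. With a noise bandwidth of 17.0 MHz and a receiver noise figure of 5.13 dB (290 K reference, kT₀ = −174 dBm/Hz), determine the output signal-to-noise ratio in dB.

3.2 dB

Noise floor: N = −174 + 10 log₁₀(B) + NF
10 log₁₀(1.70×10⁷) = 72.3 dB
N = −174 + 72.3 + 5.13 = −96.57 dBm
SNR = P_sig − N = −93.4 − (−96.57) = 3.17 dB → 3.2 dB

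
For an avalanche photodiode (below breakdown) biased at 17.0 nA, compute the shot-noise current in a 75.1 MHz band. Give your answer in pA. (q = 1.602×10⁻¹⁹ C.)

I_n = √(2qI·B)
2qI·B = 2 × 1.602×10⁻¹⁹ × 1.70×10⁻⁸ × 7.51×10⁷ = 4.09×10⁻¹⁹ A²
I_n = √(4.09×10⁻¹⁹) = 6.40×10⁻¹⁰ A = 640 pA

640 pA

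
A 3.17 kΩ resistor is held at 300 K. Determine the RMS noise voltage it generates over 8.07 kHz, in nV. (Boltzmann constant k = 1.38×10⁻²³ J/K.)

V_n = √(4kTRB)
4kTRB = 4 × 1.38×10⁻²³ × 300 × 3.17×10³ × 8.07×10³ = 4.24×10⁻¹³ V²
V_n = √(4.24×10⁻¹³) = 6.51×10⁻⁷ V = 651 nV

651 nV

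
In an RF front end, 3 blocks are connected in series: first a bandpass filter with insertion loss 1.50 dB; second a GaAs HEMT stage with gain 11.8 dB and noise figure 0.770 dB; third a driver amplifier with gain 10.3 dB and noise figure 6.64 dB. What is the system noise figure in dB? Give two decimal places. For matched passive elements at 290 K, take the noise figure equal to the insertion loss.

Convert to linear (a loss of L dB is a gain of −L dB): F_i = 10^(NF_i/10), G_i = 10^(G_i,dB/10)
  Stage 1: F_1 = 10^(1.50/10) = 1.413, G_1 = 10^(−1.50/10) = 0.7079
  Stage 2: F_2 = 10^(0.770/10) = 1.194, G_2 = 10^(11.8/10) = 15.14
  Stage 3: F_3 = 10^(6.64/10) = 4.613, G_3 = 10^(10.3/10) = 10.72
Friis cascade:
  F = 1.413 + (1.194 − 1)/0.7079 + (4.613 − 1)/10.72 = 2.024
NF = 10 log₁₀(2.024) = 3.06 dB

3.06 dB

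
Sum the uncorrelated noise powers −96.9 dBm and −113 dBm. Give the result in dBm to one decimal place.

−96.8 dBm

Convert to linear, add, convert back:
P₁ = 2.04×10⁻¹³ W, P₂ = 5.01×10⁻¹⁵ W
P_tot = 2.09×10⁻¹³ W → 10 log₁₀(P_tot / 10⁻³) = −96.8 dBm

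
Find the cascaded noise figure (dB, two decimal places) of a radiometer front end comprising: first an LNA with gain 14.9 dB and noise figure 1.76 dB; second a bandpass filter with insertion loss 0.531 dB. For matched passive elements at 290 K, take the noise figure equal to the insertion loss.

1.77 dB

Convert to linear (a loss of L dB is a gain of −L dB): F_i = 10^(NF_i/10), G_i = 10^(G_i,dB/10)
  Stage 1: F_1 = 10^(1.76/10) = 1.500, G_1 = 10^(14.9/10) = 30.90
  Stage 2: F_2 = 10^(0.531/10) = 1.130, G_2 = 10^(−0.531/10) = 0.8849
Friis cascade:
  F = 1.500 + (1.130 − 1)/30.90 = 1.504
NF = 10 log₁₀(1.504) = 1.77 dB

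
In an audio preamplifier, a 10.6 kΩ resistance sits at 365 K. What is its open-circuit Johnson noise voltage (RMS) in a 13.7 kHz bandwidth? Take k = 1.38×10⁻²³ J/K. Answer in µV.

V_n = √(4kTRB)
4kTRB = 4 × 1.38×10⁻²³ × 365 × 1.06×10⁴ × 1.37×10⁴ = 2.93×10⁻¹² V²
V_n = √(2.93×10⁻¹²) = 1.71×10⁻⁶ V = 1.71 µV

1.71 µV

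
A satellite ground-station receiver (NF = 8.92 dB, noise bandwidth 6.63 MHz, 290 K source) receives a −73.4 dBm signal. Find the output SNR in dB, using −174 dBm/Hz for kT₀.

23.5 dB

Noise floor: N = −174 + 10 log₁₀(B) + NF
10 log₁₀(6.63×10⁶) = 68.22 dB
N = −174 + 68.22 + 8.92 = −96.86 dBm
SNR = P_sig − N = −73.4 − (−96.86) = 23.46 dB → 23.5 dB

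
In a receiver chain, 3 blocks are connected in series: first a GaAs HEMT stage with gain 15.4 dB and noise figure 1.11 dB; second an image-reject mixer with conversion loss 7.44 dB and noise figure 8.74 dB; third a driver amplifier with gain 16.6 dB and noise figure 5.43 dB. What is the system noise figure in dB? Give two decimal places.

2.73 dB

Convert to linear (a loss of L dB is a gain of −L dB): F_i = 10^(NF_i/10), G_i = 10^(G_i,dB/10)
  Stage 1: F_1 = 10^(1.11/10) = 1.291, G_1 = 10^(15.4/10) = 34.67
  Stage 2: F_2 = 10^(8.74/10) = 7.482, G_2 = 10^(−7.44/10) = 0.1803
  Stage 3: F_3 = 10^(5.43/10) = 3.491, G_3 = 10^(16.6/10) = 45.71
Friis cascade:
  F = 1.291 + (7.482 − 1)/34.67 + (3.491 − 1)/6.252 = 1.877
NF = 10 log₁₀(1.877) = 2.73 dB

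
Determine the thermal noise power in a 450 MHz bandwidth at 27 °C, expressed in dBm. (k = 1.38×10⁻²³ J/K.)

−87.3 dBm

T = 27 °C + 273.15 = 300.15 K
P_n = kTB = 1.38×10⁻²³ × 300.15 × 4.50×10⁸ = 1.86×10⁻¹² W
In dBm: 10 log₁₀(1.86×10⁻¹² / 10⁻³) = −87.3 dBm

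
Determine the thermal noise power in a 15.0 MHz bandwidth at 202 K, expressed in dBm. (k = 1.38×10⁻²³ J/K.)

P_n = kTB = 1.38×10⁻²³ × 202 × 1.50×10⁷ = 4.18×10⁻¹⁴ W
In dBm: 10 log₁₀(4.18×10⁻¹⁴ / 10⁻³) = −103.8 dBm

−103.8 dBm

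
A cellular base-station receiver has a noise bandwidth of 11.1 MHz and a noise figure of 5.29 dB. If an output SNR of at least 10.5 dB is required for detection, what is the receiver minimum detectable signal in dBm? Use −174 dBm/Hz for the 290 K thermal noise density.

−87.8 dBm

Sensitivity = −174 + 10 log₁₀(B) + NF + SNR_min
= −174 + 70.45 + 5.29 + 10.5
= −87.76 dBm → −87.8 dBm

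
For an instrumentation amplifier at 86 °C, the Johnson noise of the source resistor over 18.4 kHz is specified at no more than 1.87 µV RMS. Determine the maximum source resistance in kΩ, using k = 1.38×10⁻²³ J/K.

T = 86 °C + 273.15 = 359.15 K
Johnson–Nyquist: V_n = √(4kTRB) ⇒ R = V_n² / (4kTB)
4kTB = 4 × 1.38×10⁻²³ × 359.15 × 1.84×10⁴ = 3.65×10⁻¹⁶
R = (1.87×10⁻⁶)² / 3.65×10⁻¹⁶ = 9.59×10³ Ω = 9.59 kΩ

9.59 kΩ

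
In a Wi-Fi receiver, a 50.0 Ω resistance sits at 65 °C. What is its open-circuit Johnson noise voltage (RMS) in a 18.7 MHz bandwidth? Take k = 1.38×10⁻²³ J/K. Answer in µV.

T = 65 °C + 273.15 = 338.15 K
V_n = √(4kTRB)
4kTRB = 4 × 1.38×10⁻²³ × 338.15 × 5.00×10¹ × 1.87×10⁷ = 1.75×10⁻¹¹ V²
V_n = √(1.75×10⁻¹¹) = 4.18×10⁻⁶ V = 4.18 µV

4.18 µV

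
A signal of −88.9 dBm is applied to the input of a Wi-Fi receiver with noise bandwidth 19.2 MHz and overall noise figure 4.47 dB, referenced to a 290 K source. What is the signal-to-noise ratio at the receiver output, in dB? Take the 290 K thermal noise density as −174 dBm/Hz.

Noise floor: N = −174 + 10 log₁₀(B) + NF
10 log₁₀(1.92×10⁷) = 72.83 dB
N = −174 + 72.83 + 4.47 = −96.70 dBm
SNR = P_sig − N = −88.9 − (−96.70) = 7.80 dB → 7.8 dB

7.8 dB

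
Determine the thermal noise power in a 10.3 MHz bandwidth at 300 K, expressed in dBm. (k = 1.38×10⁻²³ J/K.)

−103.7 dBm

P_n = kTB = 1.38×10⁻²³ × 300 × 1.03×10⁷ = 4.26×10⁻¹⁴ W
In dBm: 10 log₁₀(4.26×10⁻¹⁴ / 10⁻³) = −103.7 dBm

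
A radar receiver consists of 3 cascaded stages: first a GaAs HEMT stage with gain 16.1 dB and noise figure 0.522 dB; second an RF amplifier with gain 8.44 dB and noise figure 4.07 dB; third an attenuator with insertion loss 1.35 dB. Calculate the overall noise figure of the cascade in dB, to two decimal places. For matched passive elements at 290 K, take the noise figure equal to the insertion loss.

0.67 dB

Convert to linear (a loss of L dB is a gain of −L dB): F_i = 10^(NF_i/10), G_i = 10^(G_i,dB/10)
  Stage 1: F_1 = 10^(0.522/10) = 1.128, G_1 = 10^(16.1/10) = 40.74
  Stage 2: F_2 = 10^(4.07/10) = 2.553, G_2 = 10^(8.44/10) = 6.982
  Stage 3: F_3 = 10^(1.35/10) = 1.365, G_3 = 10^(−1.35/10) = 0.7328
Friis cascade:
  F = 1.128 + (2.553 − 1)/40.74 + (1.365 − 1)/284.4 = 1.167
NF = 10 log₁₀(1.167) = 0.67 dB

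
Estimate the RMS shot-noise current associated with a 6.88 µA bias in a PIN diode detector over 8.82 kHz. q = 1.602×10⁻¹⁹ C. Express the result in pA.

139 pA

I_n = √(2qI·B)
2qI·B = 2 × 1.602×10⁻¹⁹ × 6.88×10⁻⁶ × 8.82×10³ = 1.94×10⁻²⁰ A²
I_n = √(1.94×10⁻²⁰) = 1.39×10⁻¹⁰ A = 139 pA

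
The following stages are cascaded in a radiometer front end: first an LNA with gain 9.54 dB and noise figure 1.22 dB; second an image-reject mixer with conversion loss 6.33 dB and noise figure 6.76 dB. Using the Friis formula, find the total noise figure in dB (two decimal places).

2.41 dB

Convert to linear (a loss of L dB is a gain of −L dB): F_i = 10^(NF_i/10), G_i = 10^(G_i,dB/10)
  Stage 1: F_1 = 10^(1.22/10) = 1.324, G_1 = 10^(9.54/10) = 8.995
  Stage 2: F_2 = 10^(6.76/10) = 4.742, G_2 = 10^(−6.33/10) = 0.2328
Friis cascade:
  F = 1.324 + (4.742 − 1)/8.995 = 1.740
NF = 10 log₁₀(1.740) = 2.41 dB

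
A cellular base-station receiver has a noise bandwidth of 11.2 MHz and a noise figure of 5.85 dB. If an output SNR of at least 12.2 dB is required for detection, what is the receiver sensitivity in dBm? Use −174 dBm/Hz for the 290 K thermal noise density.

−85.5 dBm

Sensitivity = −174 + 10 log₁₀(B) + NF + SNR_min
= −174 + 70.49 + 5.85 + 12.2
= −85.46 dBm → −85.5 dBm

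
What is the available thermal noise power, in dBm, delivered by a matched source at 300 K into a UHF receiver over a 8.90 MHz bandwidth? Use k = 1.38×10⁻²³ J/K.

−104.3 dBm

P_n = kTB = 1.38×10⁻²³ × 300 × 8.90×10⁶ = 3.68×10⁻¹⁴ W
In dBm: 10 log₁₀(3.68×10⁻¹⁴ / 10⁻³) = −104.3 dBm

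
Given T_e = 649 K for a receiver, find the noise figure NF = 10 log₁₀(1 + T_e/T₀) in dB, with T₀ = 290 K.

5.10 dB

F = 1 + T_e/T₀ = 1 + 649/290 = 3.23793
NF = 10 log₁₀(3.23793) = 5.10 dB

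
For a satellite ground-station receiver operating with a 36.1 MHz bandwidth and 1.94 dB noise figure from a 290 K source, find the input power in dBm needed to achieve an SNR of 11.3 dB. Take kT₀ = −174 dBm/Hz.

−85.2 dBm

Sensitivity = −174 + 10 log₁₀(B) + NF + SNR_min
= −174 + 75.58 + 1.94 + 11.3
= −85.18 dBm → −85.2 dBm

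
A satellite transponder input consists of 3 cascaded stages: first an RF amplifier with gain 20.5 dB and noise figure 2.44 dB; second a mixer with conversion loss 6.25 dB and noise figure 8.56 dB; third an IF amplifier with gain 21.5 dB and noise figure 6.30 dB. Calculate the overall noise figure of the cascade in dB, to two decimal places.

Convert to linear (a loss of L dB is a gain of −L dB): F_i = 10^(NF_i/10), G_i = 10^(G_i,dB/10)
  Stage 1: F_1 = 10^(2.44/10) = 1.754, G_1 = 10^(20.5/10) = 112.2
  Stage 2: F_2 = 10^(8.56/10) = 7.178, G_2 = 10^(−6.25/10) = 0.2371
  Stage 3: F_3 = 10^(6.30/10) = 4.266, G_3 = 10^(21.5/10) = 141.3
Friis cascade:
  F = 1.754 + (7.178 − 1)/112.2 + (4.266 − 1)/26.61 = 1.932
NF = 10 log₁₀(1.932) = 2.86 dB

2.86 dB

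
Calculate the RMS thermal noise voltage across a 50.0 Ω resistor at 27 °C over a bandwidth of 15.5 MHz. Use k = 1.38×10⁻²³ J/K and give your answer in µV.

T = 27 °C + 273.15 = 300.15 K
V_n = √(4kTRB)
4kTRB = 4 × 1.38×10⁻²³ × 300.15 × 5.00×10¹ × 1.55×10⁷ = 1.28×10⁻¹¹ V²
V_n = √(1.28×10⁻¹¹) = 3.58×10⁻⁶ V = 3.58 µV

3.58 µV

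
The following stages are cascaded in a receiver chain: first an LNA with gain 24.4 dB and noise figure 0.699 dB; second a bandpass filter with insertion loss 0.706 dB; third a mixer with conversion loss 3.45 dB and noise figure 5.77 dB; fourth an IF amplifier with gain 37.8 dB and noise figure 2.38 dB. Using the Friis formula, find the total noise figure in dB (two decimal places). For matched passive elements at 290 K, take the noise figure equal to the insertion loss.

0.77 dB

Convert to linear (a loss of L dB is a gain of −L dB): F_i = 10^(NF_i/10), G_i = 10^(G_i,dB/10)
  Stage 1: F_1 = 10^(0.699/10) = 1.175, G_1 = 10^(24.4/10) = 275.4
  Stage 2: F_2 = 10^(0.706/10) = 1.177, G_2 = 10^(−0.706/10) = 0.8500
  Stage 3: F_3 = 10^(5.77/10) = 3.776, G_3 = 10^(−3.45/10) = 0.4519
  Stage 4: F_4 = 10^(2.38/10) = 1.730, G_4 = 10^(37.8/10) = 6026
Friis cascade:
  F = 1.175 + (1.177 − 1)/275.4 + (3.776 − 1)/234.1 + (1.730 − 1)/105.8 = 1.194
NF = 10 log₁₀(1.194) = 0.77 dB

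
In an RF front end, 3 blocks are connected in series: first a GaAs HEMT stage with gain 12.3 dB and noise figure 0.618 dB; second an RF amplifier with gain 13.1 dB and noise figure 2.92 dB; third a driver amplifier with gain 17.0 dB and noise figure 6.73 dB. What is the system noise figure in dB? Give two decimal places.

Convert to linear (a loss of L dB is a gain of −L dB): F_i = 10^(NF_i/10), G_i = 10^(G_i,dB/10)
  Stage 1: F_1 = 10^(0.618/10) = 1.153, G_1 = 10^(12.3/10) = 16.98
  Stage 2: F_2 = 10^(2.92/10) = 1.959, G_2 = 10^(13.1/10) = 20.42
  Stage 3: F_3 = 10^(6.73/10) = 4.710, G_3 = 10^(17.0/10) = 50.12
Friis cascade:
  F = 1.153 + (1.959 − 1)/16.98 + (4.710 − 1)/346.7 = 1.220
NF = 10 log₁₀(1.220) = 0.86 dB

0.86 dB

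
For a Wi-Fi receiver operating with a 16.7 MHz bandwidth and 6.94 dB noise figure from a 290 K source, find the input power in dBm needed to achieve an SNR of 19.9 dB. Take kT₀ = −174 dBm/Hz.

Sensitivity = −174 + 10 log₁₀(B) + NF + SNR_min
= −174 + 72.23 + 6.94 + 19.9
= −74.93 dBm → −74.9 dBm

−74.9 dBm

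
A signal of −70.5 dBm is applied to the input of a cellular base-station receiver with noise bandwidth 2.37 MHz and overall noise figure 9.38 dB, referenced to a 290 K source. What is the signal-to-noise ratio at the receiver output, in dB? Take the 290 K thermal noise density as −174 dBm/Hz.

Noise floor: N = −174 + 10 log₁₀(B) + NF
10 log₁₀(2.37×10⁶) = 63.75 dB
N = −174 + 63.75 + 9.38 = −100.87 dBm
SNR = P_sig − N = −70.5 − (−100.87) = 30.37 dB → 30.4 dB

30.4 dB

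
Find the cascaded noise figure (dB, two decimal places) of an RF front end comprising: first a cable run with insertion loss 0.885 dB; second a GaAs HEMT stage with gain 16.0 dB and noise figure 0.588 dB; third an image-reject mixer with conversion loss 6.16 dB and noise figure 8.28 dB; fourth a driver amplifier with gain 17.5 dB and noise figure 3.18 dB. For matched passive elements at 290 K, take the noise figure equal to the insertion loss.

Convert to linear (a loss of L dB is a gain of −L dB): F_i = 10^(NF_i/10), G_i = 10^(G_i,dB/10)
  Stage 1: F_1 = 10^(0.885/10) = 1.226, G_1 = 10^(−0.885/10) = 0.8156
  Stage 2: F_2 = 10^(0.588/10) = 1.145, G_2 = 10^(16.0/10) = 39.81
  Stage 3: F_3 = 10^(8.28/10) = 6.730, G_3 = 10^(−6.16/10) = 0.2421
  Stage 4: F_4 = 10^(3.18/10) = 2.080, G_4 = 10^(17.5/10) = 56.23
Friis cascade:
  F = 1.226 + (1.145 − 1)/0.8156 + (6.730 − 1)/32.47 + (2.080 − 1)/7.861 = 1.718
NF = 10 log₁₀(1.718) = 2.35 dB

2.35 dB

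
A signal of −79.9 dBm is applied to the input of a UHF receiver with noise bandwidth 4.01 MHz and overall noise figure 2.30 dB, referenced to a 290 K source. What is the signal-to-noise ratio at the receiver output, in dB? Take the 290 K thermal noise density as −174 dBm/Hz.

Noise floor: N = −174 + 10 log₁₀(B) + NF
10 log₁₀(4.01×10⁶) = 66.03 dB
N = −174 + 66.03 + 2.30 = −105.67 dBm
SNR = P_sig − N = −79.9 − (−105.67) = 25.77 dB → 25.8 dB

25.8 dB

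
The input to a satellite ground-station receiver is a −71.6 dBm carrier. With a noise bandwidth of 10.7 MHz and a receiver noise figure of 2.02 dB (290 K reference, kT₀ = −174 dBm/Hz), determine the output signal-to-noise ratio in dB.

Noise floor: N = −174 + 10 log₁₀(B) + NF
10 log₁₀(1.07×10⁷) = 70.29 dB
N = −174 + 70.29 + 2.02 = −101.69 dBm
SNR = P_sig − N = −71.6 − (−101.69) = 30.09 dB → 30.1 dB

30.1 dB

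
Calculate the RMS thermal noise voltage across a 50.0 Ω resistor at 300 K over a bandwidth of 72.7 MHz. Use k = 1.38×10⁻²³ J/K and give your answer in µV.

V_n = √(4kTRB)
4kTRB = 4 × 1.38×10⁻²³ × 300 × 5.00×10¹ × 7.27×10⁷ = 6.02×10⁻¹¹ V²
V_n = √(6.02×10⁻¹¹) = 7.76×10⁻⁶ V = 7.76 µV

7.76 µV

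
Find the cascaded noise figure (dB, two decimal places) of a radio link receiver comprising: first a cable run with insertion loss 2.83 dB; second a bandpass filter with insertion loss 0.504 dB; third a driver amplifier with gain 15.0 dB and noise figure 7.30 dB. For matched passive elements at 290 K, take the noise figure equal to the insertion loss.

10.63 dB

Convert to linear (a loss of L dB is a gain of −L dB): F_i = 10^(NF_i/10), G_i = 10^(G_i,dB/10)
  Stage 1: F_1 = 10^(2.83/10) = 1.919, G_1 = 10^(−2.83/10) = 0.5212
  Stage 2: F_2 = 10^(0.504/10) = 1.123, G_2 = 10^(−0.504/10) = 0.8904
  Stage 3: F_3 = 10^(7.30/10) = 5.370, G_3 = 10^(15.0/10) = 31.62
Friis cascade:
  F = 1.919 + (1.123 − 1)/0.5212 + (5.370 − 1)/0.4641 = 11.57
NF = 10 log₁₀(11.57) = 10.63 dB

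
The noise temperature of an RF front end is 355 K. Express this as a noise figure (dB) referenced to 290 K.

3.47 dB

F = 1 + T_e/T₀ = 1 + 355/290 = 2.22414
NF = 10 log₁₀(2.22414) = 3.47 dB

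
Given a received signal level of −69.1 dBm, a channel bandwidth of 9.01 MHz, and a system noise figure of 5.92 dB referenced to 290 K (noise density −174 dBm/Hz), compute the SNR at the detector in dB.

29.4 dB

Noise floor: N = −174 + 10 log₁₀(B) + NF
10 log₁₀(9.01×10⁶) = 69.55 dB
N = −174 + 69.55 + 5.92 = −98.53 dBm
SNR = P_sig − N = −69.1 − (−98.53) = 29.43 dB → 29.4 dB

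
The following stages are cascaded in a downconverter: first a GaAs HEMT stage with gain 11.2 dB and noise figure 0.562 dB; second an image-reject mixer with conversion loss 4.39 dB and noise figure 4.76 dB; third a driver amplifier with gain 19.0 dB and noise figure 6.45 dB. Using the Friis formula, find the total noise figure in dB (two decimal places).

Convert to linear (a loss of L dB is a gain of −L dB): F_i = 10^(NF_i/10), G_i = 10^(G_i,dB/10)
  Stage 1: F_1 = 10^(0.562/10) = 1.138, G_1 = 10^(11.2/10) = 13.18
  Stage 2: F_2 = 10^(4.76/10) = 2.992, G_2 = 10^(−4.39/10) = 0.3639
  Stage 3: F_3 = 10^(6.45/10) = 4.416, G_3 = 10^(19.0/10) = 79.43
Friis cascade:
  F = 1.138 + (2.992 − 1)/13.18 + (4.416 − 1)/4.797 = 2.001
NF = 10 log₁₀(2.001) = 3.01 dB

3.01 dB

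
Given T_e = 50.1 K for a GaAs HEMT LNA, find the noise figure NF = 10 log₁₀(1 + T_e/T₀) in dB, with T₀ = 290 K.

F = 1 + T_e/T₀ = 1 + 50.1/290 = 1.17276
NF = 10 log₁₀(1.17276) = 0.692 dB

0.692 dB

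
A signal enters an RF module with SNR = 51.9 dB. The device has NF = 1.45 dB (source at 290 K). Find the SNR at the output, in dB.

50.45 dB

By definition F = SNR_in/SNR_out, so in dB: SNR_out = SNR_in − NF
SNR_out = 51.9 − 1.45 = 50.45 dB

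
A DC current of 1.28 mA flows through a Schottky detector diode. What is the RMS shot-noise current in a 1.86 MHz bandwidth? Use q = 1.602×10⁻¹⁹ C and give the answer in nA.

27.6 nA

I_n = √(2qI·B)
2qI·B = 2 × 1.602×10⁻¹⁹ × 1.28×10⁻³ × 1.86×10⁶ = 7.63×10⁻¹⁶ A²
I_n = √(7.63×10⁻¹⁶) = 2.76×10⁻⁸ A = 27.6 nA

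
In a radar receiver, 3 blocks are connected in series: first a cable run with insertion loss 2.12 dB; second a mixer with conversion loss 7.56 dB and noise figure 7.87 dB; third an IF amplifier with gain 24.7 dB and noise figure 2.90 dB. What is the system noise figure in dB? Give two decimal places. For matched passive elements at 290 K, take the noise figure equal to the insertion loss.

Convert to linear (a loss of L dB is a gain of −L dB): F_i = 10^(NF_i/10), G_i = 10^(G_i,dB/10)
  Stage 1: F_1 = 10^(2.12/10) = 1.629, G_1 = 10^(−2.12/10) = 0.6138
  Stage 2: F_2 = 10^(7.87/10) = 6.124, G_2 = 10^(−7.56/10) = 0.1754
  Stage 3: F_3 = 10^(2.90/10) = 1.950, G_3 = 10^(24.7/10) = 295.1
Friis cascade:
  F = 1.629 + (6.124 − 1)/0.6138 + (1.950 − 1)/0.1076 = 18.80
NF = 10 log₁₀(18.80) = 12.74 dB

12.74 dB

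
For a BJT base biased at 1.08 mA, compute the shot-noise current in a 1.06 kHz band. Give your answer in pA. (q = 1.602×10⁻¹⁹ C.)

606 pA

I_n = √(2qI·B)
2qI·B = 2 × 1.602×10⁻¹⁹ × 1.08×10⁻³ × 1.06×10³ = 3.67×10⁻¹⁹ A²
I_n = √(3.67×10⁻¹⁹) = 6.06×10⁻¹⁰ A = 606 pA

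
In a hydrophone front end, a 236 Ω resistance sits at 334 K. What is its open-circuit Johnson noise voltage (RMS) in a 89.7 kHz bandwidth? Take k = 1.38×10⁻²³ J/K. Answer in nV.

625 nV

V_n = √(4kTRB)
4kTRB = 4 × 1.38×10⁻²³ × 334 × 2.36×10² × 8.97×10⁴ = 3.90×10⁻¹³ V²
V_n = √(3.90×10⁻¹³) = 6.25×10⁻⁷ V = 625 nV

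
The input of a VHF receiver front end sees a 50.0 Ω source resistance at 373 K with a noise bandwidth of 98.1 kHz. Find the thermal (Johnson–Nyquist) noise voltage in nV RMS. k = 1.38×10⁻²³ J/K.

318 nV

V_n = √(4kTRB)
4kTRB = 4 × 1.38×10⁻²³ × 373 × 5.00×10¹ × 9.81×10⁴ = 1.01×10⁻¹³ V²
V_n = √(1.01×10⁻¹³) = 3.18×10⁻⁷ V = 318 nV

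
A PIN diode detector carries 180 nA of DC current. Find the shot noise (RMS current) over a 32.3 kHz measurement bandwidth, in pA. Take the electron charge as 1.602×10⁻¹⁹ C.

I_n = √(2qI·B)
2qI·B = 2 × 1.602×10⁻¹⁹ × 1.80×10⁻⁷ × 3.23×10⁴ = 1.86×10⁻²¹ A²
I_n = √(1.86×10⁻²¹) = 4.32×10⁻¹¹ A = 43.2 pA

43.2 pA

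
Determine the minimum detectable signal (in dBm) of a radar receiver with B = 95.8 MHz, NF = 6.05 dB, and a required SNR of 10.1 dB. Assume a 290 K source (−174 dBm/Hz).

Sensitivity = −174 + 10 log₁₀(B) + NF + SNR_min
= −174 + 79.81 + 6.05 + 10.1
= −78.04 dBm → −78.0 dBm

−78.0 dBm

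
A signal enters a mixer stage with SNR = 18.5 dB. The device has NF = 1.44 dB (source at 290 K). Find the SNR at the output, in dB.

By definition F = SNR_in/SNR_out, so in dB: SNR_out = SNR_in − NF
SNR_out = 18.5 − 1.44 = 17.06 dB

17.06 dB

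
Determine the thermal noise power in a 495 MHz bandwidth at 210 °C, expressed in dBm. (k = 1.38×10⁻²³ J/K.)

T = 210 °C + 273.15 = 483.15 K
P_n = kTB = 1.38×10⁻²³ × 483.15 × 4.95×10⁸ = 3.30×10⁻¹² W
In dBm: 10 log₁₀(3.30×10⁻¹² / 10⁻³) = −84.8 dBm

−84.8 dBm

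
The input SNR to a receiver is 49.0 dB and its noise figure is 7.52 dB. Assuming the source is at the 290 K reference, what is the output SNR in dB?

By definition F = SNR_in/SNR_out, so in dB: SNR_out = SNR_in − NF
SNR_out = 49.0 − 7.52 = 41.48 dB

41.48 dB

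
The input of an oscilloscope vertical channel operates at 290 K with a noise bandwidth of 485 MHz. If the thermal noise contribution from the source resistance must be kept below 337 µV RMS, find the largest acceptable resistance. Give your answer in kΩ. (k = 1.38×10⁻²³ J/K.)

14.6 kΩ

Johnson–Nyquist: V_n = √(4kTRB) ⇒ R = V_n² / (4kTB)
4kTB = 4 × 1.38×10⁻²³ × 290 × 4.85×10⁸ = 7.76×10⁻¹²
R = (3.37×10⁻⁴)² / 7.76×10⁻¹² = 1.46×10⁴ Ω = 14.6 kΩ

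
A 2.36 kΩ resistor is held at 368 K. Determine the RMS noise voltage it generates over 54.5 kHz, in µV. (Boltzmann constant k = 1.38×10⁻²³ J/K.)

V_n = √(4kTRB)
4kTRB = 4 × 1.38×10⁻²³ × 368 × 2.36×10³ × 5.45×10⁴ = 2.61×10⁻¹² V²
V_n = √(2.61×10⁻¹²) = 1.62×10⁻⁶ V = 1.62 µV

1.62 µV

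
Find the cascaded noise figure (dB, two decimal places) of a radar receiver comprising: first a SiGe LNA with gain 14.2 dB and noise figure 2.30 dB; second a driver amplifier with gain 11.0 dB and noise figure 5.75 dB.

Convert to linear (a loss of L dB is a gain of −L dB): F_i = 10^(NF_i/10), G_i = 10^(G_i,dB/10)
  Stage 1: F_1 = 10^(2.30/10) = 1.698, G_1 = 10^(14.2/10) = 26.30
  Stage 2: F_2 = 10^(5.75/10) = 3.758, G_2 = 10^(11.0/10) = 12.59
Friis cascade:
  F = 1.698 + (3.758 − 1)/26.30 = 1.803
NF = 10 log₁₀(1.803) = 2.56 dB

2.56 dB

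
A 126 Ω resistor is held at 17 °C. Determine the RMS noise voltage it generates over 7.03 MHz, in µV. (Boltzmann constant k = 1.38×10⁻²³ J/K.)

T = 17 °C + 273.15 = 290.15 K
V_n = √(4kTRB)
4kTRB = 4 × 1.38×10⁻²³ × 290.15 × 1.26×10² × 7.03×10⁶ = 1.42×10⁻¹¹ V²
V_n = √(1.42×10⁻¹¹) = 3.77×10⁻⁶ V = 3.77 µV

3.77 µV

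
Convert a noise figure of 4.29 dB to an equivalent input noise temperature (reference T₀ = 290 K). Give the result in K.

F = 10^(4.29/10) = 2.68534
T_e = (F − 1)·T₀ = (2.68534 − 1) × 290 = 489 K

489 K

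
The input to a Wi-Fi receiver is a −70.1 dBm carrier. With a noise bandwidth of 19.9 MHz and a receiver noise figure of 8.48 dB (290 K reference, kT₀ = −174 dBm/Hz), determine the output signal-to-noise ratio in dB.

Noise floor: N = −174 + 10 log₁₀(B) + NF
10 log₁₀(1.99×10⁷) = 72.99 dB
N = −174 + 72.99 + 8.48 = −92.53 dBm
SNR = P_sig − N = −70.1 − (−92.53) = 22.43 dB → 22.4 dB

22.4 dB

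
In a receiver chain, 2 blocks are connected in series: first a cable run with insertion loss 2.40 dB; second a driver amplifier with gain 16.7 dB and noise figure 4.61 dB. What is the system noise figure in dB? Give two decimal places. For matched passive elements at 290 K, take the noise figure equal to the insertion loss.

7.01 dB

Convert to linear (a loss of L dB is a gain of −L dB): F_i = 10^(NF_i/10), G_i = 10^(G_i,dB/10)
  Stage 1: F_1 = 10^(2.40/10) = 1.738, G_1 = 10^(−2.40/10) = 0.5754
  Stage 2: F_2 = 10^(4.61/10) = 2.891, G_2 = 10^(16.7/10) = 46.77
Friis cascade:
  F = 1.738 + (2.891 − 1)/0.5754 = 5.023
NF = 10 log₁₀(5.023) = 7.01 dB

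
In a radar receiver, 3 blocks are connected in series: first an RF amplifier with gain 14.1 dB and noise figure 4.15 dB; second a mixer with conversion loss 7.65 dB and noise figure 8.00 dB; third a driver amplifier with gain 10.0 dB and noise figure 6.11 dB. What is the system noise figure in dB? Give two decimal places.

Convert to linear (a loss of L dB is a gain of −L dB): F_i = 10^(NF_i/10), G_i = 10^(G_i,dB/10)
  Stage 1: F_1 = 10^(4.15/10) = 2.600, G_1 = 10^(14.1/10) = 25.70
  Stage 2: F_2 = 10^(8.00/10) = 6.310, G_2 = 10^(−7.65/10) = 0.1718
  Stage 3: F_3 = 10^(6.11/10) = 4.083, G_3 = 10^(10.0/10) = 10.00
Friis cascade:
  F = 2.600 + (6.310 − 1)/25.70 + (4.083 − 1)/4.416 = 3.505
NF = 10 log₁₀(3.505) = 5.45 dB

5.45 dB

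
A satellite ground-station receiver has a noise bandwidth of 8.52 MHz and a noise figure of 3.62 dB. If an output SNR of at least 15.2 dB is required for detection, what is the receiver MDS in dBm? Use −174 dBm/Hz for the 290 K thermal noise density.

Sensitivity = −174 + 10 log₁₀(B) + NF + SNR_min
= −174 + 69.3 + 3.62 + 15.2
= −85.88 dBm → −85.9 dBm

−85.9 dBm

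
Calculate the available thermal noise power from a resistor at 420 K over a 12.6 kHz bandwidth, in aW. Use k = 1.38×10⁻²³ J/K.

73.0 aW

P_n = kTB = 1.38×10⁻²³ × 420 × 1.26×10⁴ = 7.30×10⁻¹⁷ W = 73.0 aW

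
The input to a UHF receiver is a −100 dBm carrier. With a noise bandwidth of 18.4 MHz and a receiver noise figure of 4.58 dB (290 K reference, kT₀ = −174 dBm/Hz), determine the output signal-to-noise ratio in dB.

−3.2 dB

Noise floor: N = −174 + 10 log₁₀(B) + NF
10 log₁₀(1.84×10⁷) = 72.65 dB
N = −174 + 72.65 + 4.58 = −96.77 dBm
SNR = P_sig − N = −100 − (−96.77) = −3.23 dB → −3.2 dB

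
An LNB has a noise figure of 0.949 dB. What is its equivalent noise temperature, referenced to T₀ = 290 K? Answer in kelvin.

F = 10^(0.949/10) = 1.24423
T_e = (F − 1)·T₀ = (1.24423 − 1) × 290 = 70.8 K

70.8 K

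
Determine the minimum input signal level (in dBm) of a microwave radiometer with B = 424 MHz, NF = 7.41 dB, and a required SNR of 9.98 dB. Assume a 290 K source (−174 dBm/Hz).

−70.3 dBm

Sensitivity = −174 + 10 log₁₀(B) + NF + SNR_min
= −174 + 86.27 + 7.41 + 9.98
= −70.34 dBm → −70.3 dBm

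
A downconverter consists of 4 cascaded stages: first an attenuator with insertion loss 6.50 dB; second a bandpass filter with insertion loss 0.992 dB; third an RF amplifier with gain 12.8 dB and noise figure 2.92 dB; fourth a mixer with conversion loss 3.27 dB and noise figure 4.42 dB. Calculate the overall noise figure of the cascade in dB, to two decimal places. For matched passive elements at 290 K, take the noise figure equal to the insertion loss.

Convert to linear (a loss of L dB is a gain of −L dB): F_i = 10^(NF_i/10), G_i = 10^(G_i,dB/10)
  Stage 1: F_1 = 10^(6.50/10) = 4.467, G_1 = 10^(−6.50/10) = 0.2239
  Stage 2: F_2 = 10^(0.992/10) = 1.257, G_2 = 10^(−0.992/10) = 0.7958
  Stage 3: F_3 = 10^(2.92/10) = 1.959, G_3 = 10^(12.8/10) = 19.05
  Stage 4: F_4 = 10^(4.42/10) = 2.767, G_4 = 10^(−3.27/10) = 0.4710
Friis cascade:
  F = 4.467 + (1.257 − 1)/0.2239 + (1.959 − 1)/0.1782 + (2.767 − 1)/3.395 = 11.52
NF = 10 log₁₀(11.52) = 10.61 dB

10.61 dB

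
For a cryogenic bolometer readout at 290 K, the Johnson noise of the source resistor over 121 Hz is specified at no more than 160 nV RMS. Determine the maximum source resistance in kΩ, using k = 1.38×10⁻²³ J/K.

Johnson–Nyquist: V_n = √(4kTRB) ⇒ R = V_n² / (4kTB)
4kTB = 4 × 1.38×10⁻²³ × 290 × 1.21×10² = 1.94×10⁻¹⁸
R = (1.60×10⁻⁷)² / 1.94×10⁻¹⁸ = 1.32×10⁴ Ω = 13.2 kΩ

13.2 kΩ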